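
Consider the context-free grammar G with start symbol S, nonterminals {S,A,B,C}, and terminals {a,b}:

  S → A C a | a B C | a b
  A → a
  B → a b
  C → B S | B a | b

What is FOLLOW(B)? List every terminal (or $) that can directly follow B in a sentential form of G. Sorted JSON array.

Compute FIRST by fixpoint:
iter 1:
  A via A→a: +{a}
  B via B→a b: +{a}
  C via C→B S: +{a}
  C via C→b: +{b}
  S via S→A C a: +{a}
  S: {a}  A: {a}  B: {a}  C: {a,b}
iter 2: — fixpoint
  S: {a}  A: {a}  B: {a}  C: {a,b}

FOLLOW sets:
seed FOLLOW(S) with $
round 1:
  C→B S: FOLLOW(B) ⊇ FIRST(S) = {a}; new: +{a}
  S→A C a: FOLLOW(A) ⊇ FIRST(C) = {a,b}; new: +{a,b}
  S→A C a: FOLLOW(C) ⊇ FIRST(a) = {a}; new: +{a}
  S→a B C: FOLLOW(B) ⊇ FIRST(C) = {a,b}; new: +{b}
  S→a B C: FOLLOW(C) ⊇ FOLLOW(S) ⊇ {$}; new: +{$}
  S: {$}  A: {a,b}  B: {a,b}  C: {$,a}
round 2:
  C→B S: FOLLOW(S) ⊇ FOLLOW(C) ⊇ {$,a}; new: +{a}
  S: {$,a}  A: {a,b}  B: {a,b}  C: {$,a}
round 3: done
  S: {$,a}  A: {a,b}  B: {a,b}  C: {$,a}

FOLLOW(B) = ["a", "b"]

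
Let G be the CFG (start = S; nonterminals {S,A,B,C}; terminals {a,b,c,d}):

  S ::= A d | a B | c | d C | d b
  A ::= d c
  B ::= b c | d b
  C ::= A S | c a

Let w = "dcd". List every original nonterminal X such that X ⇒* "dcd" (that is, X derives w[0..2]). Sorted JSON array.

Convert to CNF:
  S -> A T0 | T0 C | T0 T2 | T3 B | c
  A -> T0 T1
  B -> T0 T2 | T2 T1
  C -> A S | T1 T3
  T0 -> d
  T1 -> c
  T2 -> b
  T3 -> a

Fill CYK table bottom-up — only the sub-triangle for w[0..2]:
  cell(0,0) d: {T0}  orig:{}
  cell(1,1) c: {S,T1}  orig:{S}
  cell(2,2) d: {T0}  orig:{}
  cell(0,1) dc: {A}
  cell(1,2) cd: ∅
  cell(0,2) dcd: {S}

Original NTs in T[0,2] deriving "dcd": ["S"]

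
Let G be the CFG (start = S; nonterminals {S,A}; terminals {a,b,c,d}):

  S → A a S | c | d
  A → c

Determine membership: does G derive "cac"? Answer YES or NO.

Convert to CNF:
  S -> A X1 | c | d
  A -> c
  T0 -> a
  X1 -> T0 S

CYK fill:
  T[0,0] 'c' = {A,S}
  T[1,1] 'a' = {T0}  orig:{}
  T[2,2] 'c' = {A,S}
  T[0,1] 'ca' = ∅
  T[1,2] 'ac' = {X1}  orig:{}
  T[0,2] 'cac' = {S}

S ∈ T[0,2] ⇒ YES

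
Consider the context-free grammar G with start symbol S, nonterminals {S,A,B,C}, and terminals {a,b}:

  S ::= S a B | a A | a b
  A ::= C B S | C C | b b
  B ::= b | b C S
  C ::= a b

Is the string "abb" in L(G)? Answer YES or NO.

CNF form of G:
  S -> S X4 | T1 A | T1 T0
  A -> C C | C X2 | T0 T0
  B -> T0 X3 | b
  C -> T1 T0
  T0 -> b
  T1 -> a
  X2 -> B S
  X3 -> C S
  X4 -> T1 B

CYK table (by increasing span):
  [0..0]={T1}  "a"  orig:{}
  [1..1]={B,T0}  "b"  orig:{B}
  [2..2]={B,T0}  "b"  orig:{B}
  [0..1]={C,S,X4}  "ab"  orig:{C,S}
  [1..2]={A}  "bb"
  [0..2]={S}  "abb"

S ∈ T[0,2] ⇒ YES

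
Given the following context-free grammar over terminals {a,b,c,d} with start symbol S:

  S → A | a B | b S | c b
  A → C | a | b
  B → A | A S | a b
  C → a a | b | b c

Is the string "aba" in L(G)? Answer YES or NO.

Convert to CNF:
  S -> T0 B | T0 T0 | T1 S | T1 T2 | T2 T1 | a | b
  A -> T0 T0 | T1 T2 | a | b
  B -> A S | T0 T0 | T0 T1 | T1 T2 | a | b
  C -> T0 T0 | T1 T2 | b
  T0 -> a
  T1 -> b
  T2 -> c

Fill CYK table bottom-up:
  [0..0]={A,B,S,T0}  "a"  orig:{A,B,S}
  [1..1]={A,B,C,S,T1}  "b"  orig:{A,B,C,S}
  [2..2]={A,B,S,T0}  "a"  orig:{A,B,S}
  [0..1]={B,S}  "ab"
  [1..2]={B,S}  "ba"
  [0..2]={B,S}  "aba"

S ∈ T[0,2] ⇒ YES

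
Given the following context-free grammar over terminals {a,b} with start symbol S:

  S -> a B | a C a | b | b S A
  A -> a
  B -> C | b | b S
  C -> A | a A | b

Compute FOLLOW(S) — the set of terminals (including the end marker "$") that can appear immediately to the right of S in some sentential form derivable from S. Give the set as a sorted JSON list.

FIRST iteration:
pass 1:
  A via A→a: +{a}
  B via B→b: +{b}
  C via C→A: +{a}
  C via C→b: +{b}
  S via S→a B: +{a}
  S via S→b: +{b}
  FIRST[S]={a,b}  FIRST[A]={a}  FIRST[B]={b}  FIRST[C]={a,b}
pass 2:
  B via B→C: +{a}
  FIRST[S]={a,b}  FIRST[A]={a}  FIRST[B]={a,b}  FIRST[C]={a,b}
pass 3: done
  FIRST[S]={a,b}  FIRST[A]={a}  FIRST[B]={a,b}  FIRST[C]={a,b}

FOLLOW iteration:
FOLLOW(S) := {$}
iter 1:
  S→a B: FOLLOW(B) ⊇ FOLLOW(S) ⊇ {$}; new: +{$}
  S→a C a: FOLLOW(C) ⊇ FIRST(a) = {a}; new: +{a}
  S→b S A: FOLLOW(S) ⊇ FIRST(A) = {a}; new: +{a}
  S→b S A: FOLLOW(A) ⊇ FOLLOW(S) ⊇ {$,a}; new: +{$,a}
  FOLLOW(S)={$,a}  FOLLOW(A)={$,a}  FOLLOW(B)={$}  FOLLOW(C)={a}
iter 2:
  B→C: FOLLOW(C) ⊇ FOLLOW(B) ⊇ {$}; new: +{$}
  S→a B: FOLLOW(B) ⊇ FOLLOW(S) ⊇ {$,a}; new: +{a}
  FOLLOW(S)={$,a}  FOLLOW(A)={$,a}  FOLLOW(B)={$,a}  FOLLOW(C)={$,a}
iter 3: (no change)
  FOLLOW(S)={$,a}  FOLLOW(A)={$,a}  FOLLOW(B)={$,a}  FOLLOW(C)={$,a}

FOLLOW(S) = ["$", "a"]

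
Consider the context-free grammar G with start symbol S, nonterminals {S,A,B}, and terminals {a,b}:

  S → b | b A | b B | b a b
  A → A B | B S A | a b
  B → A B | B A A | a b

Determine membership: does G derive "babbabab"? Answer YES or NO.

Convert to CNF:
  S -> T1 A | T1 B | T1 X4 | b
  A -> A B | B X2 | T0 T1
  B -> A B | B X3 | T0 T1
  T0 -> a
  T1 -> b
  X2 -> S A
  X3 -> A A
  X4 -> T0 T1

CYK fill:
  T[0,0] 'b' = {S,T1}  orig:{S}
  T[1,1] 'a' = {T0}  orig:{}
  T[2,2] 'b' = {S,T1}  orig:{S}
  T[3,3] 'b' = {S,T1}  orig:{S}
  T[4,4] 'a' = {T0}  orig:{}
  T[5,5] 'b' = {S,T1}  orig:{S}
  T[6,6] 'a' = {T0}  orig:{}
  T[7,7] 'b' = {S,T1}  orig:{S}
  T[0,1] 'ba' = ∅
  T[1,2] 'ab' = {A,B,X4}  orig:{A,B}
  T[2,3] 'bb' = ∅
  T[3,4] 'ba' = ∅
  T[4,5] 'ab' = {A,B,X4}  orig:{A,B}
  T[5,6] 'ba' = ∅
  T[6,7] 'ab' = {A,B,X4}  orig:{A,B}
  T[0,2] 'bab' = {S,X2}  orig:{S}
  T[1,3] 'abb' = ∅
  T[2,4] 'bba' = ∅
  T[3,5] 'bab' = {S,X2}  orig:{S}
  T[4,6] 'aba' = ∅
  T[5,7] 'bab' = {S,X2}  orig:{S}
  T[0,3] 'babb' = ∅
  T[1,4] 'abba' = ∅
  T[2,5] 'bbab' = ∅
  T[3,6] 'baba' = ∅
  T[4,7] 'abab' = {A,B,X3}  orig:{A,B}
  T[0,4] 'babba' = ∅
  T[1,5] 'abbab' = {A}
  T[2,6] 'bbaba' = ∅
  T[3,7] 'babab' = {S,X2}  orig:{S}
  T[0,5] 'babbab' = {S,X2}  orig:{S}
  T[1,6] 'abbaba' = ∅
  T[2,7] 'bbabab' = ∅
  T[0,6] 'babbaba' = ∅
  T[1,7] 'abbabab' = {A,B,X3}  orig:{A,B}
  T[0,7] 'babbabab' = {S,X2}  orig:{S}

S ∈ T[0,7] ⇒ YES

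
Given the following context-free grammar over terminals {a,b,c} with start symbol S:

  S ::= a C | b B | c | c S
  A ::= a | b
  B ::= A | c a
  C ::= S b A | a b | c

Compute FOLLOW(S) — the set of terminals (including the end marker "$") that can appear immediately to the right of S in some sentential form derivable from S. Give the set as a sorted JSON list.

FIRST iteration:
round 1:
  A via A→a: +{a}
  A via A→b: +{b}
  B via B→A: +{a,b}
  B via B→c a: +{c}
  C via C→a b: +{a}
  C via C→c: +{c}
  S via S→a C: +{a}
  S via S→b B: +{b}
  S via S→c: +{c}
  FIRST(S)={a,b,c}  FIRST(A)={a,b}  FIRST(B)={a,b,c}  FIRST(C)={a,c}
round 2:
  C via C→S b A: +{b}
  FIRST(S)={a,b,c}  FIRST(A)={a,b}  FIRST(B)={a,b,c}  FIRST(C)={a,b,c}
round 3: (no change)
  FIRST(S)={a,b,c}  FIRST(A)={a,b}  FIRST(B)={a,b,c}  FIRST(C)={a,b,c}

FOLLOW sets:
seed FOLLOW(S) with $
pass 1:
  C→S b A: FOLLOW(S) ⊇ FIRST(b) = {b}; new: +{b}
  S→a C: FOLLOW(C) ⊇ FOLLOW(S) ⊇ {$,b}; new: +{$,b}
  S→b B: FOLLOW(B) ⊇ FOLLOW(S) ⊇ {$,b}; new: +{$,b}
  S: {$,b}  A: {}  B: {$,b}  C: {$,b}
pass 2:
  B→A: FOLLOW(A) ⊇ FOLLOW(B) ⊇ {$,b}; new: +{$,b}
  S: {$,b}  A: {$,b}  B: {$,b}  C: {$,b}
pass 3: (no change)
  S: {$,b}  A: {$,b}  B: {$,b}  C: {$,b}

FOLLOW(S) = ["$", "b"]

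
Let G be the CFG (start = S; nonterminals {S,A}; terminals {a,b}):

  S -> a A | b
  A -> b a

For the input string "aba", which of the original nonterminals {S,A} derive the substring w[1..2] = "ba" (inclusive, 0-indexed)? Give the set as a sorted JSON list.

Convert to CNF:
  S -> T1 A | b
  A -> T0 T1
  T0 -> b
  T1 -> a

Fill CYK table bottom-up, restricted to cells inside w[1..2]:
  [1..1]={S,T0}  "b"  orig:{S}
  [2..2]={T1}  "a"  orig:{}
  [1..2]={A}  "ba"

Original NTs in T[1,2] deriving "ba": ["A"]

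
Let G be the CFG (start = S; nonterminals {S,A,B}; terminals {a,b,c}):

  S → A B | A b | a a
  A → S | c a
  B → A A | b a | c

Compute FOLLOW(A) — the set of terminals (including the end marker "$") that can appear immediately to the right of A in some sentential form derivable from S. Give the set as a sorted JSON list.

FIRST iteration:
round 1:
  A via A→c a: +{c}
  B via B→A A: +{c}
  B via B→b a: +{b}
  S via S→A B: +{c}
  S via S→a a: +{a}
  FIRST[S]={a,c}  FIRST[A]={c}  FIRST[B]={b,c}
round 2:
  A via A→S: +{a}
  B via B→A A: +{a}
  FIRST[S]={a,c}  FIRST[A]={a,c}  FIRST[B]={a,b,c}
round 3: (stable)
  FIRST[S]={a,c}  FIRST[A]={a,c}  FIRST[B]={a,b,c}

FOLLOW iteration:
FOLLOW(S) := {$}
iter 1:
  B→A A: FOLLOW(A) ⊇ FIRST(A) = {a,c}; new: +{a,c}
  S→A B: FOLLOW(A) ⊇ FIRST(B) = {a,b,c}; new: +{b}
  S→A B: FOLLOW(B) ⊇ FOLLOW(S) ⊇ {$}; new: +{$}
  FOLLOW(S)={$}  FOLLOW(A)={a,b,c}  FOLLOW(B)={$}
iter 2:
  A→S: FOLLOW(S) ⊇ FOLLOW(A) ⊇ {a,b,c}; new: +{a,b,c}
  B→A A: FOLLOW(A) ⊇ FOLLOW(B) ⊇ {$}; new: +{$}
  S→A B: FOLLOW(B) ⊇ FOLLOW(S) ⊇ {$,a,b,c}; new: +{a,b,c}
  FOLLOW(S)={$,a,b,c}  FOLLOW(A)={$,a,b,c}  FOLLOW(B)={$,a,b,c}
iter 3: done
  FOLLOW(S)={$,a,b,c}  FOLLOW(A)={$,a,b,c}  FOLLOW(B)={$,a,b,c}

FOLLOW(A) = ["$", "a", "b", "c"]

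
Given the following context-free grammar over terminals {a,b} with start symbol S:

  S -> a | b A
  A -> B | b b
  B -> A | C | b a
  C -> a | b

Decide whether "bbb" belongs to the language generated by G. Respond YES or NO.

Convert to CNF:
  S -> T0 A | a
  A -> T0 T0 | T0 T1 | a | b
  B -> T0 T0 | T0 T1 | a | b
  C -> a | b
  T0 -> b
  T1 -> a

CYK table (by increasing span):
  T[0,0] 'b' = {A,B,C,T0}  orig:{A,B,C}
  T[1,1] 'b' = {A,B,C,T0}  orig:{A,B,C}
  T[2,2] 'b' = {A,B,C,T0}  orig:{A,B,C}
  T[0,1] 'bb' = {A,B,S}
  T[1,2] 'bb' = {A,B,S}
  T[0,2] 'bbb' = {S}

S ∈ T[0,2] ⇒ YES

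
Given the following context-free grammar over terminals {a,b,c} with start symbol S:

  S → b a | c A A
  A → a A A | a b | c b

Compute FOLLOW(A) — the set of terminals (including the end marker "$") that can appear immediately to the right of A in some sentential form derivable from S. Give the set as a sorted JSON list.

FIRST iteration:
iter 1:
  A via A→a A A: +{a}
  A via A→c b: +{c}
  S via S→b a: +{b}
  S via S→c A A: +{c}
  FIRST(S)={b,c}  FIRST(A)={a,c}
iter 2: done
  FIRST(S)={b,c}  FIRST(A)={a,c}

FOLLOW iteration:
initialize: $ ∈ FOLLOW(S)
round 1:
  A→a A A: FOLLOW(A) ⊇ FIRST(A) = {a,c}; new: +{a,c}
  S→c A A: FOLLOW(A) ⊇ FOLLOW(S) ⊇ {$}; new: +{$}
  S: {$}  A: {$,a,c}
round 2: — fixpoint
  S: {$}  A: {$,a,c}

FOLLOW(A) = ["$", "a", "c"]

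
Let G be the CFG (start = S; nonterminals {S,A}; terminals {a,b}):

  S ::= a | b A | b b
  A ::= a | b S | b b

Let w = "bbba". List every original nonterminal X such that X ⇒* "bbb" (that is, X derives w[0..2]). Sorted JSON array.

Convert to CNF:
  S -> T0 A | T0 T0 | a
  A -> T0 S | T0 T0 | a
  T0 -> b

CYK fill, restricted to cells inside w[0..2]:
  cell(0,0) b: {T0}  orig:{}
  cell(1,1) b: {T0}  orig:{}
  cell(2,2) b: {T0}  orig:{}
  cell(0,1) bb: {A,S}
  cell(1,2) bb: {A,S}
  cell(0,2) bbb: {A,S}

Original NTs in T[0,2] deriving "bbb": ["A", "S"]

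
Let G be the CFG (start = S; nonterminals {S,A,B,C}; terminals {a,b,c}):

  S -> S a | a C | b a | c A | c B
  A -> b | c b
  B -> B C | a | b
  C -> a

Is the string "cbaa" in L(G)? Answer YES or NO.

CNF form of G:
  S -> S T2 | T0 A | T0 B | T1 T2 | T2 C
  A -> T0 T1 | b
  B -> B C | a | b
  C -> a
  T0 -> c
  T1 -> b
  T2 -> a

Fill CYK table bottom-up:
  [0..0]={T0}  "c"  orig:{}
  [1..1]={A,B,T1}  "b"  orig:{A,B}
  [2..2]={B,C,T2}  "a"  orig:{B,C}
  [3..3]={B,C,T2}  "a"  orig:{B,C}
  [0..1]={A,S}  "cb"
  [1..2]={B,S}  "ba"
  [2..3]={B,S}  "aa"
  [0..2]={S}  "cba"
  [1..3]={B,S}  "baa"
  [0..3]={S}  "cbaa"

S ∈ T[0,3] ⇒ YES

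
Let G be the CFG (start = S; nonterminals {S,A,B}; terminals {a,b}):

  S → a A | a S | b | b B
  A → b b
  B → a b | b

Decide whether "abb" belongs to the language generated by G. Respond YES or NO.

CNF form of G:
  S -> T0 B | T1 A | T1 S | b
  A -> T0 T0
  B -> T1 T0 | b
  T0 -> b
  T1 -> a

CYK table (by increasing span):
  cell(0,0) a: {T1}  orig:{}
  cell(1,1) b: {B,S,T0}  orig:{B,S}
  cell(2,2) b: {B,S,T0}  orig:{B,S}
  cell(0,1) ab: {B,S}
  cell(1,2) bb: {A,S}
  cell(0,2) abb: {S}

S ∈ T[0,2] ⇒ YES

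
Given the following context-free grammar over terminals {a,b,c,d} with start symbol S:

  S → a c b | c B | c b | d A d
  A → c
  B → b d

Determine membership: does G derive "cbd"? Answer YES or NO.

Convert to CNF:
  S -> T1 X5 | T2 X4 | T3 B | T3 T0
  A -> c
  B -> T0 T1
  T0 -> b
  T1 -> d
  T2 -> a
  T3 -> c
  X4 -> T3 T0
  X5 -> A T1

CYK table (by increasing span):
  [0..0]={A,T3}  "c"  orig:{A}
  [1..1]={T0}  "b"  orig:{}
  [2..2]={T1}  "d"  orig:{}
  [0..1]={S,X4}  "cb"  orig:{S}
  [1..2]={B}  "bd"
  [0..2]={S}  "cbd"

S ∈ T[0,2] ⇒ YES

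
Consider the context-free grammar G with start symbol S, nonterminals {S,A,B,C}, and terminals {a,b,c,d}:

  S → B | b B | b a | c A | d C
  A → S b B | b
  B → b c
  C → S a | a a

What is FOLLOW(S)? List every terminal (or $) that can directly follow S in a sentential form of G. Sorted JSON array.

FIRST iteration:
pass 1:
  A via A→b: +{b}
  B via B→b c: +{b}
  C via C→a a: +{a}
  S via S→B: +{b}
  S via S→c A: +{c}
  S via S→d C: +{d}
  FIRST(S)={b,c,d}  FIRST(A)={b}  FIRST(B)={b}  FIRST(C)={a}
pass 2:
  A via A→S b B: +{c,d}
  C via C→S a: +{b,c,d}
  FIRST(S)={b,c,d}  FIRST(A)={b,c,d}  FIRST(B)={b}  FIRST(C)={a,b,c,d}
pass 3: done
  FIRST(S)={b,c,d}  FIRST(A)={b,c,d}  FIRST(B)={b}  FIRST(C)={a,b,c,d}

FOLLOW iteration:
initialize: $ ∈ FOLLOW(S)
pass 1:
  A→S b B: FOLLOW(S) ⊇ FIRST(b) = {b}; new: +{b}
  C→S a: FOLLOW(S) ⊇ FIRST(a) = {a}; new: +{a}
  S→B: FOLLOW(B) ⊇ FOLLOW(S) ⊇ {$,a,b}; new: +{$,a,b}
  S→c A: FOLLOW(A) ⊇ FOLLOW(S) ⊇ {$,a,b}; new: +{$,a,b}
  S→d C: FOLLOW(C) ⊇ FOLLOW(S) ⊇ {$,a,b}; new: +{$,a,b}
  FOLLOW(S)={$,a,b}  FOLLOW(A)={$,a,b}  FOLLOW(B)={$,a,b}  FOLLOW(C)={$,a,b}
pass 2: (stable)
  FOLLOW(S)={$,a,b}  FOLLOW(A)={$,a,b}  FOLLOW(B)={$,a,b}  FOLLOW(C)={$,a,b}

FOLLOW(S) = ["$", "a", "b"]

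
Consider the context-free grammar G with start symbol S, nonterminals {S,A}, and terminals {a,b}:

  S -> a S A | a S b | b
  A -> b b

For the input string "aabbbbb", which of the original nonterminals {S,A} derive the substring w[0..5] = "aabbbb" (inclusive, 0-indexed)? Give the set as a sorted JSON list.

Convert to CNF:
  S -> T1 X2 | T1 X3 | b
  A -> T0 T0
  T0 -> b
  T1 -> a
  X2 -> S A
  X3 -> S T0

Fill CYK table bottom-up — only the sub-triangle for w[0..5]:
  [0..0]={T1}  "a"  orig:{}
  [1..1]={T1}  "a"  orig:{}
  [2..2]={S,T0}  "b"  orig:{S}
  [3..3]={S,T0}  "b"  orig:{S}
  [4..4]={S,T0}  "b"  orig:{S}
  [5..5]={S,T0}  "b"  orig:{S}
  [0..1]=∅  "aa"
  [1..2]=∅  "ab"
  [2..3]={A,X3}  "bb"  orig:{A}
  [3..4]={A,X3}  "bb"  orig:{A}
  [4..5]={A,X3}  "bb"  orig:{A}
  [0..2]=∅  "aab"
  [1..3]={S}  "abb"
  [2..4]={X2}  "bbb"  orig:{}
  [3..5]={X2}  "bbb"  orig:{}
  [0..3]=∅  "aabb"
  [1..4]={S,X3}  "abbb"  orig:{S}
  [2..5]=∅  "bbbb"
  [0..4]={S}  "aabbb"
  [1..5]={X2,X3}  "abbbb"  orig:{}
  [0..5]={S,X3}  "aabbbb"  orig:{S}

Original NTs in T[0,5] deriving "aabbbb": ["S"]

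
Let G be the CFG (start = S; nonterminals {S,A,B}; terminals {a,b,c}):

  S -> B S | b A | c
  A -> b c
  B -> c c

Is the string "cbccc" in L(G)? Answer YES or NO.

CNF form of G:
  S -> B S | T0 A | c
  A -> T0 T1
  B -> T1 T1
  T0 -> b
  T1 -> c

Fill CYK table bottom-up:
  T[0,0] 'c' = {S,T1}  orig:{S}
  T[1,1] 'b' = {T0}  orig:{}
  T[2,2] 'c' = {S,T1}  orig:{S}
  T[3,3] 'c' = {S,T1}  orig:{S}
  T[4,4] 'c' = {S,T1}  orig:{S}
  T[0,1] 'cb' = ∅
  T[1,2] 'bc' = {A}
  T[2,3] 'cc' = {B}
  T[3,4] 'cc' = {B}
  T[0,2] 'cbc' = ∅
  T[1,3] 'bcc' = ∅
  T[2,4] 'ccc' = {S}
  T[0,3] 'cbcc' = ∅
  T[1,4] 'bccc' = ∅
  T[0,4] 'cbccc' = ∅

S ∉ T[0,4] ⇒ NO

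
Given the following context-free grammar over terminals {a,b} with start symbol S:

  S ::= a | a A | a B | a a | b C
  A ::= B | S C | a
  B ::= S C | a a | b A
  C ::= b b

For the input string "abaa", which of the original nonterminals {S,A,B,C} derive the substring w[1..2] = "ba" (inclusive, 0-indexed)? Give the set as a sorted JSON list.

Convert to CNF:
  S -> T0 A | T0 B | T0 T0 | T1 C | a
  A -> S C | T0 T0 | T1 A | a
  B -> S C | T0 T0 | T1 A
  C -> T1 T1
  T0 -> a
  T1 -> b

Fill CYK table bottom-up, restricted to cells inside w[1..2]:
  [1..1]={T1}  "b"  orig:{}
  [2..2]={A,S,T0}  "a"  orig:{A,S}
  [1..2]={A,B}  "ba"

Original NTs in T[1,2] deriving "ba": ["A", "B"]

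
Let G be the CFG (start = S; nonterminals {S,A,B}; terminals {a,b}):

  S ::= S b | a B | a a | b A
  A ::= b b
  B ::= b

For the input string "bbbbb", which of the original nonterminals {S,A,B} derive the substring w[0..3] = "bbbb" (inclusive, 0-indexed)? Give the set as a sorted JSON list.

CNF form of G:
  S -> S T0 | T0 A | T1 B | T1 T1
  A -> T0 T0
  B -> b
  T0 -> b
  T1 -> a

CYK fill — only the sub-triangle for w[0..3]:
  [0..0]={B,T0}  "b"  orig:{B}
  [1..1]={B,T0}  "b"  orig:{B}
  [2..2]={B,T0}  "b"  orig:{B}
  [3..3]={B,T0}  "b"  orig:{B}
  [0..1]={A}  "bb"
  [1..2]={A}  "bb"
  [2..3]={A}  "bb"
  [0..2]={S}  "bbb"
  [1..3]={S}  "bbb"
  [0..3]={S}  "bbbb"

Original NTs in T[0,3] deriving "bbbb": ["S"]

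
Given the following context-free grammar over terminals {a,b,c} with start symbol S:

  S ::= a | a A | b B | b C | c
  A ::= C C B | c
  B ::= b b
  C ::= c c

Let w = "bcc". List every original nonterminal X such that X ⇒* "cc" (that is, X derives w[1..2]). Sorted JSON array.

CNF form of G:
  S -> T0 B | T0 C | T2 A | a | c
  A -> C X3 | c
  B -> T0 T0
  C -> T1 T1
  T0 -> b
  T1 -> c
  T2 -> a
  X3 -> C B

Fill CYK table bottom-up, restricted to cells inside w[1..2]:
  T[1,1] 'c' = {A,S,T1}  orig:{A,S}
  T[2,2] 'c' = {A,S,T1}  orig:{A,S}
  T[1,2] 'cc' = {C}

Original NTs in T[1,2] deriving "cc": ["C"]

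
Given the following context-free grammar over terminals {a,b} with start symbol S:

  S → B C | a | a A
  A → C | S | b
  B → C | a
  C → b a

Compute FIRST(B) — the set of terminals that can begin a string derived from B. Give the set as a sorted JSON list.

FIRST sets, iterate to fixpoint:
[1]
  A via A→b: +{b}
  B via B→a: +{a}
  C via C→b a: +{b}
  S via S→B C: +{a}
  FIRST(S)={a}  FIRST(A)={b}  FIRST(B)={a}  FIRST(C)={b}
[2]
  A via A→S: +{a}
  B via B→C: +{b}
  S via S→B C: +{b}
  FIRST(S)={a,b}  FIRST(A)={a,b}  FIRST(B)={a,b}  FIRST(C)={b}
[3] — fixpoint
  FIRST(S)={a,b}  FIRST(A)={a,b}  FIRST(B)={a,b}  FIRST(C)={b}

FIRST(B) = ["a", "b"]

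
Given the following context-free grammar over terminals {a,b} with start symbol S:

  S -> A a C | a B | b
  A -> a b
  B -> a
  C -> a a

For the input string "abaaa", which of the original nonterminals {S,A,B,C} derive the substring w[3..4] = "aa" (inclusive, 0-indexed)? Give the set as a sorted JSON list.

Convert to CNF:
  S -> A X2 | T0 B | b
  A -> T0 T1
  B -> a
  C -> T0 T0
  T0 -> a
  T1 -> b
  X2 -> T0 C

Fill CYK table bottom-up (cells [i..j] with 3 ≤ i ≤ j ≤ 4 only):
  cell(3,3) a: {B,T0}  orig:{B}
  cell(4,4) a: {B,T0}  orig:{B}
  cell(3,4) aa: {C,S}

Original NTs in T[3,4] deriving "aa": ["C", "S"]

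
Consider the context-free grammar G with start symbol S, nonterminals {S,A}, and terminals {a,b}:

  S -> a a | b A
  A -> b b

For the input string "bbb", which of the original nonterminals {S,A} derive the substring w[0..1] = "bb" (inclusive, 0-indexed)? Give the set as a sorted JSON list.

Convert to CNF:
  S -> T0 A | T1 T1
  A -> T0 T0
  T0 -> b
  T1 -> a

CYK fill (cells [i..j] with 0 ≤ i ≤ j ≤ 1 only):
  cell(0,0) b: {T0}  orig:{}
  cell(1,1) b: {T0}  orig:{}
  cell(0,1) bb: {A}

Original NTs in T[0,1] deriving "bb": ["A"]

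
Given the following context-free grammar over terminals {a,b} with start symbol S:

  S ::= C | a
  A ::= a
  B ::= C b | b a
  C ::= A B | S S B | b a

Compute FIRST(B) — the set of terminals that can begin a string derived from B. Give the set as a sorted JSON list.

Compute FIRST by fixpoint:
round 1:
  A via A→a: +{a}
  B via B→b a: +{b}
  C via C→A B: +{a}
  C via C→b a: +{b}
  S via S→C: +{a,b}
  FIRST(S)={a,b}  FIRST(A)={a}  FIRST(B)={b}  FIRST(C)={a,b}
round 2:
  B via B→C b: +{a}
  FIRST(S)={a,b}  FIRST(A)={a}  FIRST(B)={a,b}  FIRST(C)={a,b}
round 3: (no change)
  FIRST(S)={a,b}  FIRST(A)={a}  FIRST(B)={a,b}  FIRST(C)={a,b}

FIRST(B) = ["a", "b"]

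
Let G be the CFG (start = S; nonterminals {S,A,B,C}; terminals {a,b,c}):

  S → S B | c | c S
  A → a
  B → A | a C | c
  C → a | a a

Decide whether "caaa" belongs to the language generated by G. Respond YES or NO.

Convert to CNF:
  S -> S B | T1 S | c
  A -> a
  B -> T0 C | a | c
  C -> T0 T0 | a
  T0 -> a
  T1 -> c

CYK fill:
  T[0,0] 'c' = {B,S,T1}  orig:{B,S}
  T[1,1] 'a' = {A,B,C,T0}  orig:{A,B,C}
  T[2,2] 'a' = {A,B,C,T0}  orig:{A,B,C}
  T[3,3] 'a' = {A,B,C,T0}  orig:{A,B,C}
  T[0,1] 'ca' = {S}
  T[1,2] 'aa' = {B,C}
  T[2,3] 'aa' = {B,C}
  T[0,2] 'caa' = {S}
  T[1,3] 'aaa' = {B}
  T[0,3] 'caaa' = {S}

S ∈ T[0,3] ⇒ YES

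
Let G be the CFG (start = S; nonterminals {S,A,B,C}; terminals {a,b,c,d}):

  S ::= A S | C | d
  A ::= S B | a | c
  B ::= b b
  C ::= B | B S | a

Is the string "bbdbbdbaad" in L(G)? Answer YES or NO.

Convert to CNF:
  S -> A S | B S | T0 T0 | a | d
  A -> S B | a | c
  B -> T0 T0
  C -> B S | T0 T0 | a
  T0 -> b

Fill CYK table bottom-up:
  T[0,0] 'b' = {T0}  orig:{}
  T[1,1] 'b' = {T0}  orig:{}
  T[2,2] 'd' = {S}
  T[3,3] 'b' = {T0}  orig:{}
  T[4,4] 'b' = {T0}  orig:{}
  T[5,5] 'd' = {S}
  T[6,6] 'b' = {T0}  orig:{}
  T[7,7] 'a' = {A,C,S}
  T[8,8] 'a' = {A,C,S}
  T[9,9] 'd' = {S}
  T[0,1] 'bb' = {B,C,S}
  T[1,2] 'bd' = ∅
  T[2,3] 'db' = ∅
  T[3,4] 'bb' = {B,C,S}
  T[4,5] 'bd' = ∅
  T[5,6] 'db' = ∅
  T[6,7] 'ba' = ∅
  T[7,8] 'aa' = {S}
  T[8,9] 'ad' = {S}
  T[0,2] 'bbd' = {C,S}
  T[1,3] 'bdb' = ∅
  T[2,4] 'dbb' = {A}
  T[3,5] 'bbd' = {C,S}
  T[4,6] 'bdb' = ∅
  T[5,7] 'dba' = ∅
  T[6,8] 'baa' = ∅
  T[7,9] 'aad' = {S}
  T[0,3] 'bbdb' = ∅
  T[1,4] 'bdbb' = ∅
  T[2,5] 'dbbd' = {S}
  T[3,6] 'bbdb' = ∅
  T[4,7] 'bdba' = ∅
  T[5,8] 'dbaa' = ∅
  T[6,9] 'baad' = ∅
  T[0,4] 'bbdbb' = {A}
  T[1,5] 'bdbbd' = ∅
  T[2,6] 'dbbdb' = ∅
  T[3,7] 'bbdba' = ∅
  T[4,8] 'bdbaa' = ∅
  T[5,9] 'dbaad' = ∅
  T[0,5] 'bbdbbd' = {C,S}
  T[1,6] 'bdbbdb' = ∅
  T[2,7] 'dbbdba' = ∅
  T[3,8] 'bbdbaa' = ∅
  T[4,9] 'bdbaad' = ∅
  T[0,6] 'bbdbbdb' = ∅
  T[1,7] 'bdbbdba' = ∅
  T[2,8] 'dbbdbaa' = ∅
  T[3,9] 'bbdbaad' = ∅
  T[0,7] 'bbdbbdba' = ∅
  T[1,8] 'bdbbdbaa' = ∅
  T[2,9] 'dbbdbaad' = ∅
  T[0,8] 'bbdbbdbaa' = ∅
  T[1,9] 'bdbbdbaad' = ∅
  T[0,9] 'bbdbbdbaad' = ∅

S ∉ T[0,9] ⇒ NO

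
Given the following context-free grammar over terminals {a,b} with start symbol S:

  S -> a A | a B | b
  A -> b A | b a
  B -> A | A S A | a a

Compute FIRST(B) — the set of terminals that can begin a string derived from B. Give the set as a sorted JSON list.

Compute FIRST by fixpoint:
[1]
  A via A→b A: +{b}
  B via B→A: +{b}
  B via B→a a: +{a}
  S via S→a A: +{a}
  S via S→b: +{b}
  FIRST[S]={a,b}  FIRST[A]={b}  FIRST[B]={a,b}
[2] — fixpoint
  FIRST[S]={a,b}  FIRST[A]={b}  FIRST[B]={a,b}

FIRST(B) = ["a", "b"]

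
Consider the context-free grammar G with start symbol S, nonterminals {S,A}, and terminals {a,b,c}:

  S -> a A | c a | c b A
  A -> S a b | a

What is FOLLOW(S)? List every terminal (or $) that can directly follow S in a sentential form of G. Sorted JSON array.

FIRST sets, iterate to fixpoint:
[1]
  A via A→a: +{a}
  S via S→a A: +{a}
  S via S→c a: +{c}
  FIRST(S)={a,c}  FIRST(A)={a}
[2]
  A via A→S a b: +{c}
  FIRST(S)={a,c}  FIRST(A)={a,c}
[3] (no change)
  FIRST(S)={a,c}  FIRST(A)={a,c}

FOLLOW iteration:
FOLLOW(S) := {$}
[1]
  A→S a b: FOLLOW(S) ⊇ FIRST(a) = {a}; new: +{a}
  S→a A: FOLLOW(A) ⊇ FOLLOW(S) ⊇ {$,a}; new: +{$,a}
  S: {$,a}  A: {$,a}
[2] (stable)
  S: {$,a}  A: {$,a}

FOLLOW(S) = ["$", "a"]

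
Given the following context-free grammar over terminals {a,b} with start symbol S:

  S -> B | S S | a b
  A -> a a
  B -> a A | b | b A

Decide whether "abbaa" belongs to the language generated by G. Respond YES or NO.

CNF form of G:
  S -> S S | T0 A | T0 T1 | T1 A | b
  A -> T0 T0
  B -> T0 A | T1 A | b
  T0 -> a
  T1 -> b

Fill CYK table bottom-up:
  cell(0,0) a: {T0}  orig:{}
  cell(1,1) b: {B,S,T1}  orig:{B,S}
  cell(2,2) b: {B,S,T1}  orig:{B,S}
  cell(3,3) a: {T0}  orig:{}
  cell(4,4) a: {T0}  orig:{}
  cell(0,1) ab: {S}
  cell(1,2) bb: {S}
  cell(2,3) ba: ∅
  cell(3,4) aa: {A}
  cell(0,2) abb: {S}
  cell(1,3) bba: ∅
  cell(2,4) baa: {B,S}
  cell(0,3) abba: ∅
  cell(1,4) bbaa: {S}
  cell(0,4) abbaa: {S}

S ∈ T[0,4] ⇒ YES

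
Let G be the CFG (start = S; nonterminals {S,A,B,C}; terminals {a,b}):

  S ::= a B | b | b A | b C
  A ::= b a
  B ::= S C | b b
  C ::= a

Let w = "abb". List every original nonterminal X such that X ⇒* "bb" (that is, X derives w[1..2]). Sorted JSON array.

CNF form of G:
  S -> T0 A | T0 C | T1 B | b
  A -> T0 T1
  B -> S C | T0 T0
  C -> a
  T0 -> b
  T1 -> a

CYK fill — only the sub-triangle for w[1..2]:
  cell(1,1) b: {S,T0}  orig:{S}
  cell(2,2) b: {S,T0}  orig:{S}
  cell(1,2) bb: {B}

Original NTs in T[1,2] deriving "bb": ["B"]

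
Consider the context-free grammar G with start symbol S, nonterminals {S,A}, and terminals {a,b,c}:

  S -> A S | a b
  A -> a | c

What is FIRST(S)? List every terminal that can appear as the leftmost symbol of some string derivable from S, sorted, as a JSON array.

FIRST iteration:
iter 1:
  A via A→a: +{a}
  A via A→c: +{c}
  S via S→A S: +{a,c}
  FIRST[S]={a,c}  FIRST[A]={a,c}
iter 2: (stable)
  FIRST[S]={a,c}  FIRST[A]={a,c}

FIRST(S) = ["a", "c"]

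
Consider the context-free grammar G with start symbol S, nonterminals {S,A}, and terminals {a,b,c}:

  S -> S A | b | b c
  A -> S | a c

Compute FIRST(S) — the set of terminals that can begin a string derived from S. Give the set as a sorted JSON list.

Compute FIRST by fixpoint:
pass 1:
  A via A→a c: +{a}
  S via S→b: +{b}
  FIRST[S]={b}  FIRST[A]={a}
pass 2:
  A via A→S: +{b}
  FIRST[S]={b}  FIRST[A]={a,b}
pass 3: done
  FIRST[S]={b}  FIRST[A]={a,b}

FIRST(S) = ["b"]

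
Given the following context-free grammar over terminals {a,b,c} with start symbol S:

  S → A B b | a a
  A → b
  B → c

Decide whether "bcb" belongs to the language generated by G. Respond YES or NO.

Convert to CNF:
  S -> A X2 | T1 T1
  A -> b
  B -> c
  T0 -> b
  T1 -> a
  X2 -> B T0

CYK table (by increasing span):
  T[0,0] 'b' = {A,T0}  orig:{A}
  T[1,1] 'c' = {B}
  T[2,2] 'b' = {A,T0}  orig:{A}
  T[0,1] 'bc' = ∅
  T[1,2] 'cb' = {X2}  orig:{}
  T[0,2] 'bcb' = {S}

S ∈ T[0,2] ⇒ YES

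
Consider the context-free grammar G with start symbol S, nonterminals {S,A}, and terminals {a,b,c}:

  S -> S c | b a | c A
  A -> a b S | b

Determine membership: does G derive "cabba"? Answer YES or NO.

Convert to CNF:
  S -> S T2 | T1 T0 | T2 A
  A -> T0 X3 | b
  T0 -> a
  T1 -> b
  T2 -> c
  X3 -> T1 S

CYK table (by increasing span):
  T[0,0] 'c' = {T2}  orig:{}
  T[1,1] 'a' = {T0}  orig:{}
  T[2,2] 'b' = {A,T1}  orig:{A}
  T[3,3] 'b' = {A,T1}  orig:{A}
  T[4,4] 'a' = {T0}  orig:{}
  T[0,1] 'ca' = ∅
  T[1,2] 'ab' = ∅
  T[2,3] 'bb' = ∅
  T[3,4] 'ba' = {S}
  T[0,2] 'cab' = ∅
  T[1,3] 'abb' = ∅
  T[2,4] 'bba' = {X3}  orig:{}
  T[0,3] 'cabb' = ∅
  T[1,4] 'abba' = {A}
  T[0,4] 'cabba' = {S}

S ∈ T[0,4] ⇒ YES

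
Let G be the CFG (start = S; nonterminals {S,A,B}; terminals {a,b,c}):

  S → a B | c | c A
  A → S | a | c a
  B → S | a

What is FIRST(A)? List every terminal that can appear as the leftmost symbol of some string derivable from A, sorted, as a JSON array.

FIRST iteration:
iter 1:
  A via A→a: +{a}
  A via A→c a: +{c}
  B via B→a: +{a}
  S via S→a B: +{a}
  S via S→c: +{c}
  S: {a,c}  A: {a,c}  B: {a}
iter 2:
  B via B→S: +{c}
  S: {a,c}  A: {a,c}  B: {a,c}
iter 3: — fixpoint
  S: {a,c}  A: {a,c}  B: {a,c}

FIRST(A) = ["a", "c"]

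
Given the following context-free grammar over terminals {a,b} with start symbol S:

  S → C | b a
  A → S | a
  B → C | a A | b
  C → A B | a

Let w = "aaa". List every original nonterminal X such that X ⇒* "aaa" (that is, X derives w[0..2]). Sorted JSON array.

CNF form of G:
  S -> A B | T0 T1 | a
  A -> A B | T0 T1 | a
  B -> A B | T1 A | a | b
  C -> A B | a
  T0 -> b
  T1 -> a

CYK fill — only the sub-triangle for w[0..2]:
  [0..0]={A,B,C,S,T1}  "a"  orig:{A,B,C,S}
  [1..1]={A,B,C,S,T1}  "a"  orig:{A,B,C,S}
  [2..2]={A,B,C,S,T1}  "a"  orig:{A,B,C,S}
  [0..1]={A,B,C,S}  "aa"
  [1..2]={A,B,C,S}  "aa"
  [0..2]={A,B,C,S}  "aaa"

Original NTs in T[0,2] deriving "aaa": ["A", "B", "C", "S"]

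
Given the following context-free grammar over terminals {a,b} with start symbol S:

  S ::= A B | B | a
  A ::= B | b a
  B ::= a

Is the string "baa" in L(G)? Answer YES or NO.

Convert to CNF:
  S -> A B | a
  A -> T0 T1 | a
  B -> a
  T0 -> b
  T1 -> a

CYK table (by increasing span):
  cell(0,0) b: {T0}  orig:{}
  cell(1,1) a: {A,B,S,T1}  orig:{A,B,S}
  cell(2,2) a: {A,B,S,T1}  orig:{A,B,S}
  cell(0,1) ba: {A}
  cell(1,2) aa: {S}
  cell(0,2) baa: {S}

S ∈ T[0,2] ⇒ YES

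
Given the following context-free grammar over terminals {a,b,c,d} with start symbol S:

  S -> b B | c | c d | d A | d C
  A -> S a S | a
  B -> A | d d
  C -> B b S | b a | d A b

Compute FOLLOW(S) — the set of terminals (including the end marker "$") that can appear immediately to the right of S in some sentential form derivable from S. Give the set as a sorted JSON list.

FIRST iteration:
iter 1:
  A via A→a: +{a}
  B via B→A: +{a}
  B via B→d d: +{d}
  C via C→B b S: +{a,d}
  C via C→b a: +{b}
  S via S→b B: +{b}
  S via S→c: +{c}
  S via S→d A: +{d}
  FIRST[S]={b,c,d}  FIRST[A]={a}  FIRST[B]={a,d}  FIRST[C]={a,b,d}
iter 2:
  A via A→S a S: +{b,c,d}
  B via B→A: +{b,c}
  C via C→B b S: +{c}
  FIRST[S]={b,c,d}  FIRST[A]={a,b,c,d}  FIRST[B]={a,b,c,d}  FIRST[C]={a,b,c,d}
iter 3: done
  FIRST[S]={b,c,d}  FIRST[A]={a,b,c,d}  FIRST[B]={a,b,c,d}  FIRST[C]={a,b,c,d}

FOLLOW iteration:
initialize: $ ∈ FOLLOW(S)
round 1:
  A→S a S: FOLLOW(S) ⊇ FIRST(a) = {a}; new: +{a}
  C→B b S: FOLLOW(B) ⊇ FIRST(b) = {b}; new: +{b}
  C→d A b: FOLLOW(A) ⊇ FIRST(b) = {b}; new: +{b}
  S→b B: FOLLOW(B) ⊇ FOLLOW(S) ⊇ {$,a}; new: +{$,a}
  S→d A: FOLLOW(A) ⊇ FOLLOW(S) ⊇ {$,a}; new: +{$,a}
  S→d C: FOLLOW(C) ⊇ FOLLOW(S) ⊇ {$,a}; new: +{$,a}
  S: {$,a}  A: {$,a,b}  B: {$,a,b}  C: {$,a}
round 2:
  A→S a S: FOLLOW(S) ⊇ FOLLOW(A) ⊇ {$,a,b}; new: +{b}
  S→d C: FOLLOW(C) ⊇ FOLLOW(S) ⊇ {$,a,b}; new: +{b}
  S: {$,a,b}  A: {$,a,b}  B: {$,a,b}  C: {$,a,b}
round 3: — fixpoint
  S: {$,a,b}  A: {$,a,b}  B: {$,a,b}  C: {$,a,b}

FOLLOW(S) = ["$", "a", "b"]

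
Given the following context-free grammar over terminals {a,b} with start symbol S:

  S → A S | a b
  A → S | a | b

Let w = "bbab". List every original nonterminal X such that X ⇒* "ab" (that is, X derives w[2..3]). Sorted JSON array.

Convert to CNF:
  S -> A S | T0 T1
  A -> A S | T0 T1 | a | b
  T0 -> a
  T1 -> b

CYK table (by increasing span) (cells [i..j] with 2 ≤ i ≤ j ≤ 3 only):
  cell(2,2) a: {A,T0}  orig:{A}
  cell(3,3) b: {A,T1}  orig:{A}
  cell(2,3) ab: {A,S}

Original NTs in T[2,3] deriving "ab": ["A", "S"]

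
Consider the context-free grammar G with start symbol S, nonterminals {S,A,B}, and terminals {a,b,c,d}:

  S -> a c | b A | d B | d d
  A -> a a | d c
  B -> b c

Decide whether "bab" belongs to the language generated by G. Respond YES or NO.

CNF form of G:
  S -> T0 T2 | T1 B | T1 T1 | T3 A
  A -> T0 T0 | T1 T2
  B -> T3 T2
  T0 -> a
  T1 -> d
  T2 -> c
  T3 -> b

CYK fill:
  T[0,0] 'b' = {T3}  orig:{}
  T[1,1] 'a' = {T0}  orig:{}
  T[2,2] 'b' = {T3}  orig:{}
  T[0,1] 'ba' = ∅
  T[1,2] 'ab' = ∅
  T[0,2] 'bab' = ∅

S ∉ T[0,2] ⇒ NO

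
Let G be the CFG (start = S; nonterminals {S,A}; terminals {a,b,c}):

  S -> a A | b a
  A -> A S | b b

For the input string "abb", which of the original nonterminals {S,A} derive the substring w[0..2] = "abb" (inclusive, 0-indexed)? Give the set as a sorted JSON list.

CNF form of G:
  S -> T0 T1 | T1 A
  A -> A S | T0 T0
  T0 -> b
  T1 -> a

CYK fill (cells [i..j] with 0 ≤ i ≤ j ≤ 2 only):
  cell(0,0) a: {T1}  orig:{}
  cell(1,1) b: {T0}  orig:{}
  cell(2,2) b: {T0}  orig:{}
  cell(0,1) ab: ∅
  cell(1,2) bb: {A}
  cell(0,2) abb: {S}

Original NTs in T[0,2] deriving "abb": ["S"]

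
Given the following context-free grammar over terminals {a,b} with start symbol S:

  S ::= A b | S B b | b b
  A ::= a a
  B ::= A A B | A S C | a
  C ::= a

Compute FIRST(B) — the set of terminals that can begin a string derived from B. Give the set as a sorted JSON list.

Compute FIRST by fixpoint:
round 1:
  A via A→a a: +{a}
  B via B→A A B: +{a}
  C via C→a: +{a}
  S via S→A b: +{a}
  S via S→b b: +{b}
  S: {a,b}  A: {a}  B: {a}  C: {a}
round 2: — fixpoint
  S: {a,b}  A: {a}  B: {a}  C: {a}

FIRST(B) = ["a"]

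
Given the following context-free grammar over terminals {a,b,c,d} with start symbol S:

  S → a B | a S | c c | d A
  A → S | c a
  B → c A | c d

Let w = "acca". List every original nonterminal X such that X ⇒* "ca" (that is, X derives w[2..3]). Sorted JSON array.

CNF form of G:
  S -> T0 B | T0 S | T1 T1 | T2 A
  A -> T0 B | T0 S | T1 T0 | T1 T1 | T2 A
  B -> T1 A | T1 T2
  T0 -> a
  T1 -> c
  T2 -> d

CYK fill — only the sub-triangle for w[2..3]:
  T[2,2] 'c' = {T1}  orig:{}
  T[3,3] 'a' = {T0}  orig:{}
  T[2,3] 'ca' = {A}

Original NTs in T[2,3] deriving "ca": ["A"]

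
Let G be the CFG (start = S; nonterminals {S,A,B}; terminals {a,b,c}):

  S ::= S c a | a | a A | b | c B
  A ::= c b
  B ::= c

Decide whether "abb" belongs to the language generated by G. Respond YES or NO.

CNF form of G:
  S -> S X3 | T0 B | T2 A | a | b
  A -> T0 T1
  B -> c
  T0 -> c
  T1 -> b
  T2 -> a
  X3 -> T0 T2

CYK table (by increasing span):
  cell(0,0) a: {S,T2}  orig:{S}
  cell(1,1) b: {S,T1}  orig:{S}
  cell(2,2) b: {S,T1}  orig:{S}
  cell(0,1) ab: ∅
  cell(1,2) bb: ∅
  cell(0,2) abb: ∅

S ∉ T[0,2] ⇒ NO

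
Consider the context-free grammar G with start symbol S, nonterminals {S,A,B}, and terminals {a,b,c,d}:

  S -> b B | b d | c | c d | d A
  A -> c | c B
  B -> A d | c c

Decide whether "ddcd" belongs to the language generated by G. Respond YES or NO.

Convert to CNF:
  S -> T0 T1 | T1 A | T2 B | T2 T1 | c
  A -> T0 B | c
  B -> A T1 | T0 T0
  T0 -> c
  T1 -> d
  T2 -> b

CYK fill:
  [0..0]={T1}  "d"  orig:{}
  [1..1]={T1}  "d"  orig:{}
  [2..2]={A,S,T0}  "c"  orig:{A,S}
  [3..3]={T1}  "d"  orig:{}
  [0..1]=∅  "dd"
  [1..2]={S}  "dc"
  [2..3]={B,S}  "cd"
  [0..2]=∅  "ddc"
  [1..3]=∅  "dcd"
  [0..3]=∅  "ddcd"

S ∉ T[0,3] ⇒ NO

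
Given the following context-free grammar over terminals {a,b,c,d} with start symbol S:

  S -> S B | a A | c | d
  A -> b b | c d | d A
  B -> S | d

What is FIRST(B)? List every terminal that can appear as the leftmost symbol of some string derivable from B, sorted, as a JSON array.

Compute FIRST by fixpoint:
round 1:
  A via A→b b: +{b}
  A via A→c d: +{c}
  A via A→d A: +{d}
  B via B→d: +{d}
  S via S→a A: +{a}
  S via S→c: +{c}
  S via S→d: +{d}
  FIRST(S)={a,c,d}  FIRST(A)={b,c,d}  FIRST(B)={d}
round 2:
  B via B→S: +{a,c}
  FIRST(S)={a,c,d}  FIRST(A)={b,c,d}  FIRST(B)={a,c,d}
round 3: done
  FIRST(S)={a,c,d}  FIRST(A)={b,c,d}  FIRST(B)={a,c,d}

FIRST(B) = ["a", "c", "d"]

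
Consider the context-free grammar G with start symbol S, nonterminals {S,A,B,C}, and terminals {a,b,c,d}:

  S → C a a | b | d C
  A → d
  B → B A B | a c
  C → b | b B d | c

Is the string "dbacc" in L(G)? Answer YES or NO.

Convert to CNF:
  S -> C X6 | T3 C | b
  A -> d
  B -> B X4 | T0 T1
  C -> T2 X5 | b | c
  T0 -> a
  T1 -> c
  T2 -> b
  T3 -> d
  X4 -> A B
  X5 -> B T3
  X6 -> T0 T0

CYK fill:
  T[0,0] 'd' = {A,T3}  orig:{A}
  T[1,1] 'b' = {C,S,T2}  orig:{C,S}
  T[2,2] 'a' = {T0}  orig:{}
  T[3,3] 'c' = {C,T1}  orig:{C}
  T[4,4] 'c' = {C,T1}  orig:{C}
  T[0,1] 'db' = {S}
  T[1,2] 'ba' = ∅
  T[2,3] 'ac' = {B}
  T[3,4] 'cc' = ∅
  T[0,2] 'dba' = ∅
  T[1,3] 'bac' = ∅
  T[2,4] 'acc' = ∅
  T[0,3] 'dbac' = ∅
  T[1,4] 'bacc' = ∅
  T[0,4] 'dbacc' = ∅

S ∉ T[0,4] ⇒ NO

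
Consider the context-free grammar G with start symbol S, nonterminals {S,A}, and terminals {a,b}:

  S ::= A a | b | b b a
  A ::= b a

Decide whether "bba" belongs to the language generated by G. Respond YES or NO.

Convert to CNF:
  S -> A T1 | T0 X2 | b
  A -> T0 T1
  T0 -> b
  T1 -> a
  X2 -> T0 T1

CYK fill:
  [0..0]={S,T0}  "b"  orig:{S}
  [1..1]={S,T0}  "b"  orig:{S}
  [2..2]={T1}  "a"  orig:{}
  [0..1]=∅  "bb"
  [1..2]={A,X2}  "ba"  orig:{A}
  [0..2]={S}  "bba"

S ∈ T[0,2] ⇒ YES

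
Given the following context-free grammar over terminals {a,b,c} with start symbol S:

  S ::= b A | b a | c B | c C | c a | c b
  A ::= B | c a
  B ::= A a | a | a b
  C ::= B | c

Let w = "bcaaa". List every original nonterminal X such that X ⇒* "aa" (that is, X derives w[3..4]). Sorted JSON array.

CNF form of G:
  S -> T1 A | T1 T0 | T2 B | T2 C | T2 T0 | T2 T1
  A -> A T0 | T0 T1 | T2 T0 | a
  B -> A T0 | T0 T1 | a
  C -> A T0 | T0 T1 | a | c
  T0 -> a
  T1 -> b
  T2 -> c

Fill CYK table bottom-up — only the sub-triangle for w[3..4]:
  cell(3,3) a: {A,B,C,T0}  orig:{A,B,C}
  cell(4,4) a: {A,B,C,T0}  orig:{A,B,C}
  cell(3,4) aa: {A,B,C}

Original NTs in T[3,4] deriving "aa": ["A", "B", "C"]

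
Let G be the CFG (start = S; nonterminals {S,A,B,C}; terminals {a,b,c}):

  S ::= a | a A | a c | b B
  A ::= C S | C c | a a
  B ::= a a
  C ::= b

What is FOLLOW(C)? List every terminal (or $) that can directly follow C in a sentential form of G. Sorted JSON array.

FIRST iteration:
pass 1:
  A via A→a a: +{a}
  B via B→a a: +{a}
  C via C→b: +{b}
  S via S→a: +{a}
  S via S→b B: +{b}
  FIRST[S]={a,b}  FIRST[A]={a}  FIRST[B]={a}  FIRST[C]={b}
pass 2:
  A via A→C S: +{b}
  FIRST[S]={a,b}  FIRST[A]={a,b}  FIRST[B]={a}  FIRST[C]={b}
pass 3: done
  FIRST[S]={a,b}  FIRST[A]={a,b}  FIRST[B]={a}  FIRST[C]={b}

FOLLOW iteration:
initialize: $ ∈ FOLLOW(S)
iter 1:
  A→C S: FOLLOW(C) ⊇ FIRST(S) = {a,b}; new: +{a,b}
  A→C c: FOLLOW(C) ⊇ FIRST(c) = {c}; new: +{c}
  S→a A: FOLLOW(A) ⊇ FOLLOW(S) ⊇ {$}; new: +{$}
  S→b B: FOLLOW(B) ⊇ FOLLOW(S) ⊇ {$}; new: +{$}
  S: {$}  A: {$}  B: {$}  C: {a,b,c}
iter 2: (no change)
  S: {$}  A: {$}  B: {$}  C: {a,b,c}

FOLLOW(C) = ["a", "b", "c"]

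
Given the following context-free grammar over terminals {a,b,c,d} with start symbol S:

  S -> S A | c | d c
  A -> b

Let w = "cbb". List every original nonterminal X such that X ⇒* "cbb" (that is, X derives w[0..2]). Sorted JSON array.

Convert to CNF:
  S -> S A | T0 T1 | c
  A -> b
  T0 -> d
  T1 -> c

CYK table (by increasing span), restricted to cells inside w[0..2]:
  [0..0]={S,T1}  "c"  orig:{S}
  [1..1]={A}  "b"
  [2..2]={A}  "b"
  [0..1]={S}  "cb"
  [1..2]=∅  "bb"
  [0..2]={S}  "cbb"

Original NTs in T[0,2] deriving "cbb": ["S"]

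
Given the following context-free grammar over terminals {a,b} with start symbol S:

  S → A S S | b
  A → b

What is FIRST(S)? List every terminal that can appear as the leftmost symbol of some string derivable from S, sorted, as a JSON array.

FIRST sets, iterate to fixpoint:
iter 1:
  A via A→b: +{b}
  S via S→A S S: +{b}
  FIRST[S]={b}  FIRST[A]={b}
iter 2: done
  FIRST[S]={b}  FIRST[A]={b}

FIRST(S) = ["b"]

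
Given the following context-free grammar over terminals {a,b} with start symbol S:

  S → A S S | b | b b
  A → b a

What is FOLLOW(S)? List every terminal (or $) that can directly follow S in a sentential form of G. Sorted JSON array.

FIRST sets, iterate to fixpoint:
iter 1:
  A via A→b a: +{b}
  S via S→A S S: +{b}
  FIRST(S)={b}  FIRST(A)={b}
iter 2: (stable)
  FIRST(S)={b}  FIRST(A)={b}

FOLLOW sets:
initialize: $ ∈ FOLLOW(S)
round 1:
  S→A S S: FOLLOW(A) ⊇ FIRST(S) = {b}; new: +{b}
  S→A S S: FOLLOW(S) ⊇ FIRST(S) = {b}; new: +{b}
  FOLLOW[S]={$,b}  FOLLOW[A]={b}
round 2: done
  FOLLOW[S]={$,b}  FOLLOW[A]={b}

FOLLOW(S) = ["$", "b"]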